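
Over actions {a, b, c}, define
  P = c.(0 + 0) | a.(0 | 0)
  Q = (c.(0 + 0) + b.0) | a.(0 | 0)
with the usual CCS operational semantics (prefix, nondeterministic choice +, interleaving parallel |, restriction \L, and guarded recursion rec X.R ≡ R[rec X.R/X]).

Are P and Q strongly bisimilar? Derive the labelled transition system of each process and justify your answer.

Reachable graph of P (4 states):
  p0 = c.(0 + 0) | a.(0 | 0) ⊢ —a→ p1, —c→ p2
  p1 = c.(0 + 0) | (0 | 0) ⊢ —c→ p3
  p2 = (0 + 0) | a.(0 | 0) ⊢ —a→ p3
  p3 = (0 + 0) | (0 | 0) ⊢ ∅
Reachable graph of Q (6 states):
  q0 = (c.(0 + 0) + b.0) | a.(0 | 0) ⊢ —a→ q1, —b→ q2, —c→ q3
  q1 = (c.(0 + 0) + b.0) | (0 | 0) ⊢ —b→ q4, —c→ q5
  q2 = 0 | a.(0 | 0) ⊢ —a→ q4
  q3 = (0 + 0) | a.(0 | 0) ⊢ —a→ q5
  q4 = 0 | (0 | 0) ⊢ ∅
  q5 = (0 + 0) | (0 | 0) ⊢ ∅
Coarsest stable partition (strong bisimilarity classes):
  B0 = {p0}
  B1 = {p2, q2, q3}
  B2 = {p3, q4, q5}
  B3 = {p1}
  B4 = {q0}
  B5 = {q1}
p0 ∈ B0, q0 ∈ B4 → different blocks

NO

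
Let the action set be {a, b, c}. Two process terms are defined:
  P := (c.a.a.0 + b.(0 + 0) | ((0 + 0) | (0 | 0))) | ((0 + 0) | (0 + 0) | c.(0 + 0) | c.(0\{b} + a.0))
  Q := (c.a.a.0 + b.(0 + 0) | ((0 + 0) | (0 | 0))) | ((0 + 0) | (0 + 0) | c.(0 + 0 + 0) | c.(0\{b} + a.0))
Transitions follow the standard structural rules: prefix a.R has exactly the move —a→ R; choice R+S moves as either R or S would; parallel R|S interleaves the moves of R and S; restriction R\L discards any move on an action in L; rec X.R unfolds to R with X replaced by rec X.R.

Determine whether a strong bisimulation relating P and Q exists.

Reachable graph of P (30 states):
  u0 = (c.a.a.0 + b.(0 + 0) | ((0 + 0) | (0 | 0))) | ((0 + 0) | (0 + 0) | c.(0 + 0) | c.(0\{b} + a.0)) has moves --b--▸ u1, --c--▸ u2, --c--▸ u3, --c--▸ u4
  u1 = (0 + 0) | ((0 + 0) | (0 | 0)) | ((0 + 0) | (0 + 0) | c.(0 + 0) | c.(0\{b} + a.0)) has moves --c--▸ u5, --c--▸ u6
  u2 = (c.a.a.0 + b.(0 + 0) | ((0 + 0) | (0 | 0))) | ((0 + 0) | (0 + 0) | (0 + 0) | c.(0\{b} + a.0)) has moves --b--▸ u5, --c--▸ u7, --c--▸ u8
  u3 = (c.a.a.0 + b.(0 + 0) | ((0 + 0) | (0 | 0))) | ((0 + 0) | (0 + 0) | c.(0 + 0) | (0\{b} + a.0)) has moves --a--▸ u9, --b--▸ u6, --c--▸ u10, --c--▸ u7
  u4 = a.a.0 | ((0 + 0) | (0 + 0) | c.(0 + 0) | c.(0\{b} + a.0)) has moves --a--▸ u11, --c--▸ u10, --c--▸ u8
  u5 = (0 + 0) | ((0 + 0) | (0 | 0)) | ((0 + 0) | (0 + 0) | (0 + 0) | c.(0\{b} + a.0)) has moves --c--▸ u12
  u6 = (0 + 0) | ((0 + 0) | (0 | 0)) | ((0 + 0) | (0 + 0) | c.(0 + 0) | (0\{b} + a.0)) has moves --a--▸ u13, --c--▸ u12
  u7 = (c.a.a.0 + b.(0 + 0) | ((0 + 0) | (0 | 0))) | ((0 + 0) | (0 + 0) | (0 + 0) | (0\{b} + a.0)) has moves --a--▸ u14, --b--▸ u12, --c--▸ u15
  u8 = a.a.0 | ((0 + 0) | (0 + 0) | (0 + 0) | c.(0\{b} + a.0)) has moves --a--▸ u16, --c--▸ u15
  u9 = (c.a.a.0 + b.(0 + 0) | ((0 + 0) | (0 | 0))) | ((0 + 0) | (0 + 0) | c.(0 + 0) | 0) has moves --b--▸ u13, --c--▸ u14, --c--▸ u17
  u10 = a.a.0 | ((0 + 0) | (0 + 0) | c.(0 + 0) | (0\{b} + a.0)) has moves --a--▸ u17, --a--▸ u18, --c--▸ u15
  u11 = a.0 | ((0 + 0) | (0 + 0) | c.(0 + 0) | c.(0\{b} + a.0)) has moves --a--▸ u19, --c--▸ u16, --c--▸ u18
  u12 = (0 + 0) | ((0 + 0) | (0 | 0)) | ((0 + 0) | (0 + 0) | (0 + 0) | (0\{b} + a.0)) has moves --a--▸ u20
  u13 = (0 + 0) | ((0 + 0) | (0 | 0)) | ((0 + 0) | (0 + 0) | c.(0 + 0) | 0) has moves --c--▸ u20
  u14 = (c.a.a.0 + b.(0 + 0) | ((0 + 0) | (0 | 0))) | ((0 + 0) | (0 + 0) | (0 + 0) | 0) has moves --b--▸ u20, --c--▸ u21
  u15 = a.a.0 | ((0 + 0) | (0 + 0) | (0 + 0) | (0\{b} + a.0)) has moves --a--▸ u21, --a--▸ u22
  u16 = a.0 | ((0 + 0) | (0 + 0) | (0 + 0) | c.(0\{b} + a.0)) has moves --a--▸ u23, --c--▸ u22
  u17 = a.a.0 | ((0 + 0) | (0 + 0) | c.(0 + 0) | 0) has moves --a--▸ u24, --c--▸ u21
  u18 = a.0 | ((0 + 0) | (0 + 0) | c.(0 + 0) | (0\{b} + a.0)) has moves --a--▸ u24, --a--▸ u25, --c--▸ u22
  u19 = 0 | ((0 + 0) | (0 + 0) | c.(0 + 0) | c.(0\{b} + a.0)) has moves --c--▸ u23, --c--▸ u25
  u20 = (0 + 0) | ((0 + 0) | (0 | 0)) | ((0 + 0) | (0 + 0) | (0 + 0) | 0) has moves deadlocked
  u21 = a.a.0 | ((0 + 0) | (0 + 0) | (0 + 0) | 0) has moves --a--▸ u26
  u22 = a.0 | ((0 + 0) | (0 + 0) | (0 + 0) | (0\{b} + a.0)) has moves --a--▸ u26, --a--▸ u27
  u23 = 0 | ((0 + 0) | (0 + 0) | (0 + 0) | c.(0\{b} + a.0)) has moves --c--▸ u27
  u24 = a.0 | ((0 + 0) | (0 + 0) | c.(0 + 0) | 0) has moves --a--▸ u28, --c--▸ u26
  u25 = 0 | ((0 + 0) | (0 + 0) | c.(0 + 0) | (0\{b} + a.0)) has moves --a--▸ u28, --c--▸ u27
  u26 = a.0 | ((0 + 0) | (0 + 0) | (0 + 0) | 0) has moves --a--▸ u29
  u27 = 0 | ((0 + 0) | (0 + 0) | (0 + 0) | (0\{b} + a.0)) has moves --a--▸ u29
  u28 = 0 | ((0 + 0) | (0 + 0) | c.(0 + 0) | 0) has moves --c--▸ u29
  u29 = 0 | ((0 + 0) | (0 + 0) | (0 + 0) | 0) has moves deadlocked
Reachable graph of Q (30 states):
  v0 = (c.a.a.0 + b.(0 + 0) | ((0 + 0) | (0 | 0))) | ((0 + 0) | (0 + 0) | c.(0 + 0 + 0) | c.(0\{b} + a.0)) has moves --b--▸ v1, --c--▸ v2, --c--▸ v3, --c--▸ v4
  v1 = (0 + 0) | ((0 + 0) | (0 | 0)) | ((0 + 0) | (0 + 0) | c.(0 + 0 + 0) | c.(0\{b} + a.0)) has moves --c--▸ v5, --c--▸ v6
  v2 = (c.a.a.0 + b.(0 + 0) | ((0 + 0) | (0 | 0))) | ((0 + 0) | (0 + 0) | (0 + 0 + 0) | c.(0\{b} + a.0)) has moves --b--▸ v5, --c--▸ v7, --c--▸ v8
  v3 = (c.a.a.0 + b.(0 + 0) | ((0 + 0) | (0 | 0))) | ((0 + 0) | (0 + 0) | c.(0 + 0 + 0) | (0\{b} + a.0)) has moves --a--▸ v9, --b--▸ v6, --c--▸ v10, --c--▸ v7
  v4 = a.a.0 | ((0 + 0) | (0 + 0) | c.(0 + 0 + 0) | c.(0\{b} + a.0)) has moves --a--▸ v11, --c--▸ v10, --c--▸ v8
  v5 = (0 + 0) | ((0 + 0) | (0 | 0)) | ((0 + 0) | (0 + 0) | (0 + 0 + 0) | c.(0\{b} + a.0)) has moves --c--▸ v12
  v6 = (0 + 0) | ((0 + 0) | (0 | 0)) | ((0 + 0) | (0 + 0) | c.(0 + 0 + 0) | (0\{b} + a.0)) has moves --a--▸ v13, --c--▸ v12
  v7 = (c.a.a.0 + b.(0 + 0) | ((0 + 0) | (0 | 0))) | ((0 + 0) | (0 + 0) | (0 + 0 + 0) | (0\{b} + a.0)) has moves --a--▸ v14, --b--▸ v12, --c--▸ v15
  v8 = a.a.0 | ((0 + 0) | (0 + 0) | (0 + 0 + 0) | c.(0\{b} + a.0)) has moves --a--▸ v16, --c--▸ v15
  v9 = (c.a.a.0 + b.(0 + 0) | ((0 + 0) | (0 | 0))) | ((0 + 0) | (0 + 0) | c.(0 + 0 + 0) | 0) has moves --b--▸ v13, --c--▸ v14, --c--▸ v17
  v10 = a.a.0 | ((0 + 0) | (0 + 0) | c.(0 + 0 + 0) | (0\{b} + a.0)) has moves --a--▸ v17, --a--▸ v18, --c--▸ v15
  v11 = a.0 | ((0 + 0) | (0 + 0) | c.(0 + 0 + 0) | c.(0\{b} + a.0)) has moves --a--▸ v19, --c--▸ v16, --c--▸ v18
  v12 = (0 + 0) | ((0 + 0) | (0 | 0)) | ((0 + 0) | (0 + 0) | (0 + 0 + 0) | (0\{b} + a.0)) has moves --a--▸ v20
  v13 = (0 + 0) | ((0 + 0) | (0 | 0)) | ((0 + 0) | (0 + 0) | c.(0 + 0 + 0) | 0) has moves --c--▸ v20
  v14 = (c.a.a.0 + b.(0 + 0) | ((0 + 0) | (0 | 0))) | ((0 + 0) | (0 + 0) | (0 + 0 + 0) | 0) has moves --b--▸ v20, --c--▸ v21
  v15 = a.a.0 | ((0 + 0) | (0 + 0) | (0 + 0 + 0) | (0\{b} + a.0)) has moves --a--▸ v21, --a--▸ v22
  v16 = a.0 | ((0 + 0) | (0 + 0) | (0 + 0 + 0) | c.(0\{b} + a.0)) has moves --a--▸ v23, --c--▸ v22
  v17 = a.a.0 | ((0 + 0) | (0 + 0) | c.(0 + 0 + 0) | 0) has moves --a--▸ v24, --c--▸ v21
  v18 = a.0 | ((0 + 0) | (0 + 0) | c.(0 + 0 + 0) | (0\{b} + a.0)) has moves --a--▸ v24, --a--▸ v25, --c--▸ v22
  v19 = 0 | ((0 + 0) | (0 + 0) | c.(0 + 0 + 0) | c.(0\{b} + a.0)) has moves --c--▸ v23, --c--▸ v25
  v20 = (0 + 0) | ((0 + 0) | (0 | 0)) | ((0 + 0) | (0 + 0) | (0 + 0 + 0) | 0) has moves deadlocked
  v21 = a.a.0 | ((0 + 0) | (0 + 0) | (0 + 0 + 0) | 0) has moves --a--▸ v26
  v22 = a.0 | ((0 + 0) | (0 + 0) | (0 + 0 + 0) | (0\{b} + a.0)) has moves --a--▸ v26, --a--▸ v27
  v23 = 0 | ((0 + 0) | (0 + 0) | (0 + 0 + 0) | c.(0\{b} + a.0)) has moves --c--▸ v27
  v24 = a.0 | ((0 + 0) | (0 + 0) | c.(0 + 0 + 0) | 0) has moves --a--▸ v28, --c--▸ v26
  v25 = 0 | ((0 + 0) | (0 + 0) | c.(0 + 0 + 0) | (0\{b} + a.0)) has moves --a--▸ v28, --c--▸ v27
  v26 = a.0 | ((0 + 0) | (0 + 0) | (0 + 0 + 0) | 0) has moves --a--▸ v29
  v27 = 0 | ((0 + 0) | (0 + 0) | (0 + 0 + 0) | (0\{b} + a.0)) has moves --a--▸ v29
  v28 = 0 | ((0 + 0) | (0 + 0) | c.(0 + 0 + 0) | 0) has moves --c--▸ v29
  v29 = 0 | ((0 + 0) | (0 + 0) | (0 + 0 + 0) | 0) has moves deadlocked
Partition-refinement fixed point:
  B0 = {u0, v0}
  B1 = {u4, v4}
  B2 = {u10, v10}
  B3 = {u17, u18, v17, v18}
  B4 = {u24, u25, u6, v24, v25, v6}
  B5 = {u13, u28, v13, v28}
  B6 = {u20, u29, v20, v29}
  B7 = {u12, u26, u27, v12, v26, v27}
  B8 = {u21, u22, v21, v22}
  B9 = {u15, v15}
  B10 = {u8, v8}
  B11 = {u16, v16}
  B12 = {u23, u5, v23, v5}
  B13 = {u11, v11}
  B14 = {u1, u19, v1, v19}
  B15 = {u3, v3}
  B16 = {u7, v7}
  B17 = {u14, v14}
  B18 = {u9, v9}
  B19 = {u2, v2}
u0 ∈ B0, v0 ∈ B0 → same block

P ~ Q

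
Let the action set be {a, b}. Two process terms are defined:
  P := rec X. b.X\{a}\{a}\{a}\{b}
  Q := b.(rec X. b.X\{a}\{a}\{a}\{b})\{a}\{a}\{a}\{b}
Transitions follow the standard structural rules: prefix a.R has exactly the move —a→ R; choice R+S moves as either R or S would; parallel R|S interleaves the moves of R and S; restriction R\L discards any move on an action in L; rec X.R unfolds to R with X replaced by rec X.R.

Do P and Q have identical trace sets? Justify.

LTS(P): 2 reachable states
  m0 = rec X. b.X\{a}\{a}\{a}\{b} | —b→ m1
  m1 = (rec X. b.X\{a}\{a}\{a}\{b})\{a}\{a}\{a}\{b} | deadlocked
LTS(Q): 2 reachable states
  n0 = b.(rec X. b.X\{a}\{a}\{a}\{b})\{a}\{a}\{a}\{b} | —b→ n1
  n1 = (rec X. b.X\{a}\{a}\{a}\{b})\{a}\{a}\{a}\{b} | deadlocked
Bisimilarity quotient blocks:
  B0 = {m0, n0}
  B1 = {m1, n1}
m0 ∈ B0, n0 ∈ B0 → same block
Bisimilar ⇒ trace-equivalent.

trace-equivalent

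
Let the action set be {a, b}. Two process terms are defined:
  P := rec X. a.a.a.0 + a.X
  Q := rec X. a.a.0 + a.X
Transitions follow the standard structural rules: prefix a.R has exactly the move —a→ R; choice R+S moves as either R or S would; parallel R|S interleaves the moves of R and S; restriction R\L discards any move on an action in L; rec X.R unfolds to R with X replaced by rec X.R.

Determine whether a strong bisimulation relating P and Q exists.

Reachable graph of P (4 states):
  p0 = rec X. a.a.a.0 + a.X ⊢ =a=> p0, =a=> p1
  p1 = a.a.0 ⊢ =a=> p2
  p2 = a.0 ⊢ =a=> p3
  p3 = 0 ⊢ ·
Reachable graph of Q (3 states):
  q0 = rec X. a.a.0 + a.X ⊢ =a=> q0, =a=> q1
  q1 = a.0 ⊢ =a=> q2
  q2 = 0 ⊢ ·
Coarsest stable partition (strong bisimilarity classes):
  B0 = {p0}
  B1 = {p1}
  B2 = {p2, q1}
  B3 = {p3, q2}
  B4 = {q0}
p0 ∈ B0, q0 ∈ B4 → different blocks

not bisimilar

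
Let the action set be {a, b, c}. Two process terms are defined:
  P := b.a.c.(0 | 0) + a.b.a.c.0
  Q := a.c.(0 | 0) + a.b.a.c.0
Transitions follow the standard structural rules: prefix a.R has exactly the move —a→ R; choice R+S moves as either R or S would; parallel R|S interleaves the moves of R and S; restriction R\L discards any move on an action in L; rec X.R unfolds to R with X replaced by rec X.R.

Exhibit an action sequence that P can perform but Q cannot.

LTS(P): 8 reachable states
  p0 = b.a.c.(0 | 0) + a.b.a.c.0 | =a=> p1, =b=> p2
  p1 = b.a.c.0 | =b=> p3
  p2 = a.c.(0 | 0) | =a=> p4
  p3 = a.c.0 | =a=> p5
  p4 = c.(0 | 0) | =c=> p6
  p5 = c.0 | =c=> p7
  p6 = 0 | 0 | stopped
  p7 = 0 | stopped
LTS(Q): 7 reachable states
  q0 = a.c.(0 | 0) + a.b.a.c.0 | =a=> q1, =a=> q2
  q1 = b.a.c.0 | =b=> q3
  q2 = c.(0 | 0) | =c=> q4
  q3 = a.c.0 | =a=> q5
  q4 = 0 | 0 | stopped
  q5 = c.0 | =c=> q6
  q6 = 0 | stopped
Executing b from P (initial set {p0}):
  after b @ step 1: {p2}
  — P admits the full trace.
Executing b from Q (initial set {q0}):
  after b @ step 1: ∅  — Q cannot continue

b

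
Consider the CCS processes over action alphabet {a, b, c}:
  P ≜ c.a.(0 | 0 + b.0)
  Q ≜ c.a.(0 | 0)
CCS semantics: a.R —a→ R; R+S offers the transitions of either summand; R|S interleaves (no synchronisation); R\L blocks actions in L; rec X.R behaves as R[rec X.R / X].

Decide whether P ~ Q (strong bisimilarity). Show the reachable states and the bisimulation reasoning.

NO

LTS(P): 4 reachable states
  u0 = c.a.(0 | 0 + b.0) → =c=> u1
  u1 = a.(0 | 0 + b.0) → =a=> u2
  u2 = 0 | 0 + b.0 → =b=> u3
  u3 = 0 → deadlocked
LTS(Q): 3 reachable states
  v0 = c.a.(0 | 0) → =c=> v1
  v1 = a.(0 | 0) → =a=> v2
  v2 = 0 | 0 → deadlocked
Bisimilarity quotient blocks:
  B0 = {u0}
  B1 = {u1}
  B2 = {u2}
  B3 = {u3, v2}
  B4 = {v0}
  B5 = {v1}
u0 ∈ B0, v0 ∈ B4 → different blocks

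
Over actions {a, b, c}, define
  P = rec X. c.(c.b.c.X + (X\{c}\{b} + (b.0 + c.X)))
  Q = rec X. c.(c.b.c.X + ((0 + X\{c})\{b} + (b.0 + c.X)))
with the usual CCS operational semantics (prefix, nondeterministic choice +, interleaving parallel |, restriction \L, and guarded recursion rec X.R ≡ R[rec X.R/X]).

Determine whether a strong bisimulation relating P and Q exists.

YES

LTS(P): 5 reachable states
  s0 = rec X. c.(c.b.c.X + (X\{c}\{b} + (b.0 + c.X))) → =c=> s1
  s1 = c.b.c.(rec X. c.(c.b.c.X + (X\{c}\{b} + (b.0 + c.X)))) + ((rec X. c.(c.b.c.X + (X\{c}\{b} + (b.0 + c.X))))\{c}\{b} + (b.0 + c.(rec X. c.(c.b.c.X + (X\{c}\{b} + (b.0 + c.X)))))) → =b=> s2, =c=> s0, =c=> s3
  s2 = 0 → deadlocked
  s3 = b.c.(rec X. c.(c.b.c.X + (X\{c}\{b} + (b.0 + c.X)))) → =b=> s4
  s4 = c.(rec X. c.(c.b.c.X + (X\{c}\{b} + (b.0 + c.X)))) → =c=> s0
LTS(Q): 5 reachable states
  t0 = rec X. c.(c.b.c.X + ((0 + X\{c})\{b} + (b.0 + c.X))) → =c=> t1
  t1 = c.b.c.(rec X. c.(c.b.c.X + ((0 + X\{c})\{b} + (b.0 + c.X)))) + ((0 + (rec X. c.(c.b.c.X + ((0 + X\{c})\{b} + (b.0 + c.X))))\{c})\{b} + (b.0 + c.(rec X. c.(c.b.c.X + ((0 + X\{c})\{b} + (b.0 + c.X)))))) → =b=> t2, =c=> t0, =c=> t3
  t2 = 0 → deadlocked
  t3 = b.c.(rec X. c.(c.b.c.X + ((0 + X\{c})\{b} + (b.0 + c.X)))) → =b=> t4
  t4 = c.(rec X. c.(c.b.c.X + ((0 + X\{c})\{b} + (b.0 + c.X)))) → =c=> t0
Partition-refinement fixed point:
  B0 = {s0, t0}
  B1 = {s1, t1}
  B2 = {s2, t2}
  B3 = {s3, t3}
  B4 = {s4, t4}
s0 ∈ B0, t0 ∈ B0 → same block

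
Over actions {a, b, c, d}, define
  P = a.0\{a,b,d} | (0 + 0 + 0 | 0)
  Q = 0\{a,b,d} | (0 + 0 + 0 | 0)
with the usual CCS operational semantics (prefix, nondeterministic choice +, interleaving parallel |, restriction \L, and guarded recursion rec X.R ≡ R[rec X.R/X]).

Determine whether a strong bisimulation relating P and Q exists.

P ≁ Q

P's transition system — 2 states:
  s0 = a.0\{a,b,d} | (0 + 0 + 0 | 0) | -a-> s1
  s1 = 0\{a,b,d} | (0 + 0 + 0 | 0) | (no moves)
Q's transition system — 1 states:
  t0 = 0\{a,b,d} | (0 + 0 + 0 | 0) | (no moves)
Partition-refinement fixed point:
  B0 = {s0}
  B1 = {s1, t0}
s0 ∈ B0, t0 ∈ B1 → different blocks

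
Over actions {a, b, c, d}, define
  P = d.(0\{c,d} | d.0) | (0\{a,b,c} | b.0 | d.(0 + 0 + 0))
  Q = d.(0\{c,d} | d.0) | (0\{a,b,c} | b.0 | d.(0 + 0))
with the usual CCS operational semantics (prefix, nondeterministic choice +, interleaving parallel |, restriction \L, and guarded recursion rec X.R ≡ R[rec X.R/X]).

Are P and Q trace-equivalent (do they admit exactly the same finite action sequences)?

traces(P) = traces(Q)

Reachable graph of P (12 states):
  u0 = d.(0\{c,d} | d.0) | (0\{a,b,c} | b.0 | d.(0 + 0 + 0)) ⊢ -b-> u1, -d-> u2, -d-> u3
  u1 = d.(0\{c,d} | d.0) | (0\{a,b,c} | 0 | d.(0 + 0 + 0)) ⊢ -d-> u4, -d-> u5
  u2 = 0\{c,d} | d.0 | (0\{a,b,c} | b.0 | d.(0 + 0 + 0)) ⊢ -b-> u4, -d-> u6, -d-> u7
  u3 = d.(0\{c,d} | d.0) | (0\{a,b,c} | b.0 | (0 + 0 + 0)) ⊢ -b-> u5, -d-> u7
  u4 = 0\{c,d} | d.0 | (0\{a,b,c} | 0 | d.(0 + 0 + 0)) ⊢ -d-> u8, -d-> u9
  u5 = d.(0\{c,d} | d.0) | (0\{a,b,c} | 0 | (0 + 0 + 0)) ⊢ -d-> u9
  u6 = 0\{c,d} | 0 | (0\{a,b,c} | b.0 | d.(0 + 0 + 0)) ⊢ -b-> u8, -d-> u10
  u7 = 0\{c,d} | d.0 | (0\{a,b,c} | b.0 | (0 + 0 + 0)) ⊢ -b-> u9, -d-> u10
  u8 = 0\{c,d} | 0 | (0\{a,b,c} | 0 | d.(0 + 0 + 0)) ⊢ -d-> u11
  u9 = 0\{c,d} | d.0 | (0\{a,b,c} | 0 | (0 + 0 + 0)) ⊢ -d-> u11
  u10 = 0\{c,d} | 0 | (0\{a,b,c} | b.0 | (0 + 0 + 0)) ⊢ -b-> u11
  u11 = 0\{c,d} | 0 | (0\{a,b,c} | 0 | (0 + 0 + 0)) ⊢ (no moves)
Reachable graph of Q (12 states):
  v0 = d.(0\{c,d} | d.0) | (0\{a,b,c} | b.0 | d.(0 + 0)) ⊢ -b-> v1, -d-> v2, -d-> v3
  v1 = d.(0\{c,d} | d.0) | (0\{a,b,c} | 0 | d.(0 + 0)) ⊢ -d-> v4, -d-> v5
  v2 = 0\{c,d} | d.0 | (0\{a,b,c} | b.0 | d.(0 + 0)) ⊢ -b-> v4, -d-> v6, -d-> v7
  v3 = d.(0\{c,d} | d.0) | (0\{a,b,c} | b.0 | (0 + 0)) ⊢ -b-> v5, -d-> v7
  v4 = 0\{c,d} | d.0 | (0\{a,b,c} | 0 | d.(0 + 0)) ⊢ -d-> v8, -d-> v9
  v5 = d.(0\{c,d} | d.0) | (0\{a,b,c} | 0 | (0 + 0)) ⊢ -d-> v9
  v6 = 0\{c,d} | 0 | (0\{a,b,c} | b.0 | d.(0 + 0)) ⊢ -b-> v8, -d-> v10
  v7 = 0\{c,d} | d.0 | (0\{a,b,c} | b.0 | (0 + 0)) ⊢ -b-> v9, -d-> v10
  v8 = 0\{c,d} | 0 | (0\{a,b,c} | 0 | d.(0 + 0)) ⊢ -d-> v11
  v9 = 0\{c,d} | d.0 | (0\{a,b,c} | 0 | (0 + 0)) ⊢ -d-> v11
  v10 = 0\{c,d} | 0 | (0\{a,b,c} | b.0 | (0 + 0)) ⊢ -b-> v11
  v11 = 0\{c,d} | 0 | (0\{a,b,c} | 0 | (0 + 0)) ⊢ (no moves)
Bisimilarity quotient blocks:
  B0 = {u0, v0}
  B1 = {u2, u3, v2, v3}
  B2 = {u4, u5, v4, v5}
  B3 = {u8, u9, v8, v9}
  B4 = {u11, v11}
  B5 = {u6, u7, v6, v7}
  B6 = {u10, v10}
  B7 = {u1, v1}
u0 ∈ B0, v0 ∈ B0 → same block
Bisimilar ⇒ trace-equivalent.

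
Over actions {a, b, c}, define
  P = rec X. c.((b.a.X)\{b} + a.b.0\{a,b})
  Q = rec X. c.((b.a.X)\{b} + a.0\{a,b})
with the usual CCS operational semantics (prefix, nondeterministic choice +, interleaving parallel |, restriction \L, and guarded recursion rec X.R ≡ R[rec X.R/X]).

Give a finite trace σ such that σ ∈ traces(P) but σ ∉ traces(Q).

cab

LTS(P): 4 reachable states
  p0 = rec X. c.((b.a.X)\{b} + a.b.0\{a,b}) has moves ··c··> p1
  p1 = (b.a.(rec X. c.((b.a.X)\{b} + a.b.0\{a,b})))\{b} + a.b.0\{a,b} has moves ··a··> p2
  p2 = b.0\{a,b} has moves ··b··> p3
  p3 = 0\{a,b} has moves stopped
LTS(Q): 3 reachable states
  q0 = rec X. c.((b.a.X)\{b} + a.0\{a,b}) has moves ··c··> q1
  q1 = (b.a.(rec X. c.((b.a.X)\{b} + a.0\{a,b})))\{b} + a.0\{a,b} has moves ··a··> q2
  q2 = 0\{a,b} has moves stopped
Executing cab from P (initial set {p0}):
  after c @ step 1: {p1}
  after a @ step 2: {p2}
  after b @ step 3: {p3}
  ✓ P
Executing cab from Q (initial set {q0}):
  after c @ step 1: {q1}
  after a @ step 2: {q2}
  after b @ step 3: ∅ (Q stuck)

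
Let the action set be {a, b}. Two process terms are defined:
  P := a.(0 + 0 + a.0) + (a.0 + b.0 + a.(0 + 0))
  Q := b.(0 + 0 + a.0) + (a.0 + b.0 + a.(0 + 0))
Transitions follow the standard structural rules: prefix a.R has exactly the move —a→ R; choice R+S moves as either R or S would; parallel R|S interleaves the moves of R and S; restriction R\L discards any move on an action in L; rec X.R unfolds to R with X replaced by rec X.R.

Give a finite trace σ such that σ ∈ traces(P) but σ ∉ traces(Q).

LTS(P): 4 reachable states
  m0 = a.(0 + 0 + a.0) + (a.0 + b.0 + a.(0 + 0)) ⊢ —a→ m1, —a→ m2, —a→ m3, —b→ m1
  m1 = 0 ⊢ deadlocked
  m2 = 0 + 0 ⊢ deadlocked
  m3 = 0 + 0 + a.0 ⊢ —a→ m1
LTS(Q): 4 reachable states
  n0 = b.(0 + 0 + a.0) + (a.0 + b.0 + a.(0 + 0)) ⊢ —a→ n1, —a→ n2, —b→ n1, —b→ n3
  n1 = 0 ⊢ deadlocked
  n2 = 0 + 0 ⊢ deadlocked
  n3 = 0 + 0 + a.0 ⊢ —a→ n1
Trace ⟨aa⟩ through P, begin at {m0}:
  after a @ step 1: {m1, m2, m3}
  after a @ step 2: {m1}
  P completes σ.
Trace ⟨aa⟩ through Q, begin at {n0}:
  after a @ step 1: {n1, n2}
  after a @ step 2: ∅ (Q stuck)

aa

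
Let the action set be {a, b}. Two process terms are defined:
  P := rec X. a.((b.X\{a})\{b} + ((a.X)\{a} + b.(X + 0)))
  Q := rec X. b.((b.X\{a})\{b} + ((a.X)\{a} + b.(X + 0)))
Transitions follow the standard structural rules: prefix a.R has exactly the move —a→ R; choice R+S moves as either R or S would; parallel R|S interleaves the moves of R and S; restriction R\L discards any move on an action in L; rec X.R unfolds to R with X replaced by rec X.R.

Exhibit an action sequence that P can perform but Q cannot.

a

Reachable graph of P (3 states):
  s0 = rec X. a.((b.X\{a})\{b} + ((a.X)\{a} + b.(X + 0))) :: —a→ s1
  s1 = (b.(rec X. a.((b.X\{a})\{b} + ((a.X)\{a} + b.(X + 0))))\{a})\{b} + ((a.(rec X. a.((b.X\{a})\{b} + ((a.X)\{a} + b.(X + 0)))))\{a} + b.((rec X. a.((b.X\{a})\{b} + ((a.X)\{a} + b.(X + 0)))) + 0)) :: —b→ s2
  s2 = (rec X. a.((b.X\{a})\{b} + ((a.X)\{a} + b.(X + 0)))) + 0 :: —a→ s1
Reachable graph of Q (3 states):
  t0 = rec X. b.((b.X\{a})\{b} + ((a.X)\{a} + b.(X + 0))) :: —b→ t1
  t1 = (b.(rec X. b.((b.X\{a})\{b} + ((a.X)\{a} + b.(X + 0))))\{a})\{b} + ((a.(rec X. b.((b.X\{a})\{b} + ((a.X)\{a} + b.(X + 0)))))\{a} + b.((rec X. b.((b.X\{a})\{b} + ((a.X)\{a} + b.(X + 0)))) + 0)) :: —b→ t2
  t2 = (rec X. b.((b.X\{a})\{b} + ((a.X)\{a} + b.(X + 0)))) + 0 :: —b→ t1
Run σ = ⟨a⟩ on P: start {s0}
  [1] a ⇒ {s1}
  P completes σ.
Run σ = ⟨a⟩ on Q: start {t0}
  [1] a ⇒ no successor for Q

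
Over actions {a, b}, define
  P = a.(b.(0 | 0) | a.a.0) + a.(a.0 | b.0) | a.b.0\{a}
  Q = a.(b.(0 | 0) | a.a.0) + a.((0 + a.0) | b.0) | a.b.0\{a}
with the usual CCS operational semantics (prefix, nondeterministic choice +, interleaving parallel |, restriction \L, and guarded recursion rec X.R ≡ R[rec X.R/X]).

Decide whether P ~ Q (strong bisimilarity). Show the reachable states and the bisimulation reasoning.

P's transition system — 21 states:
  p0 = a.(b.(0 | 0) | a.a.0) + a.(a.0 | b.0) | a.b.0\{a} → --a--▸ p1, --a--▸ p2, --a--▸ p3
  p1 = a.(a.0 | b.0) | b.0\{a} → --a--▸ p4, --b--▸ p5
  p2 = a.0 | b.0 | a.b.0\{a} → --a--▸ p4, --a--▸ p6, --b--▸ p7
  p3 = b.(0 | 0) | a.a.0 → --a--▸ p8, --b--▸ p9
  p4 = a.0 | b.0 | b.0\{a} → --a--▸ p10, --b--▸ p11, --b--▸ p12
  p5 = a.(a.0 | b.0) | 0\{a} → --a--▸ p12
  p6 = 0 | b.0 | a.b.0\{a} → --a--▸ p10, --b--▸ p13
  p7 = a.0 | 0 | a.b.0\{a} → --a--▸ p11, --a--▸ p13
  p8 = b.(0 | 0) | a.0 → --a--▸ p14, --b--▸ p15
  p9 = 0 | 0 | a.a.0 → --a--▸ p15
  p10 = 0 | b.0 | b.0\{a} → --b--▸ p16, --b--▸ p17
  p11 = a.0 | 0 | b.0\{a} → --a--▸ p16, --b--▸ p18
  p12 = a.0 | b.0 | 0\{a} → --a--▸ p17, --b--▸ p18
  p13 = 0 | 0 | a.b.0\{a} → --a--▸ p16
  p14 = b.(0 | 0) | 0 → --b--▸ p19
  p15 = 0 | 0 | a.0 → --a--▸ p19
  p16 = 0 | 0 | b.0\{a} → --b--▸ p20
  p17 = 0 | b.0 | 0\{a} → --b--▸ p20
  p18 = a.0 | 0 | 0\{a} → --a--▸ p20
  p19 = 0 | 0 | 0 → stopped
  p20 = 0 | 0 | 0\{a} → stopped
Q's transition system — 21 states:
  q0 = a.(b.(0 | 0) | a.a.0) + a.((0 + a.0) | b.0) | a.b.0\{a} → --a--▸ q1, --a--▸ q2, --a--▸ q3
  q1 = (0 + a.0) | b.0 | a.b.0\{a} → --a--▸ q4, --a--▸ q5, --b--▸ q6
  q2 = a.((0 + a.0) | b.0) | b.0\{a} → --a--▸ q4, --b--▸ q7
  q3 = b.(0 | 0) | a.a.0 → --a--▸ q8, --b--▸ q9
  q4 = (0 + a.0) | b.0 | b.0\{a} → --a--▸ q10, --b--▸ q11, --b--▸ q12
  q5 = 0 | b.0 | a.b.0\{a} → --a--▸ q10, --b--▸ q13
  q6 = (0 + a.0) | 0 | a.b.0\{a} → --a--▸ q11, --a--▸ q13
  q7 = a.((0 + a.0) | b.0) | 0\{a} → --a--▸ q12
  q8 = b.(0 | 0) | a.0 → --a--▸ q14, --b--▸ q15
  q9 = 0 | 0 | a.a.0 → --a--▸ q15
  q10 = 0 | b.0 | b.0\{a} → --b--▸ q16, --b--▸ q17
  q11 = (0 + a.0) | 0 | b.0\{a} → --a--▸ q16, --b--▸ q18
  q12 = (0 + a.0) | b.0 | 0\{a} → --a--▸ q17, --b--▸ q18
  q13 = 0 | 0 | a.b.0\{a} → --a--▸ q16
  q14 = b.(0 | 0) | 0 → --b--▸ q19
  q15 = 0 | 0 | a.0 → --a--▸ q19
  q16 = 0 | 0 | b.0\{a} → --b--▸ q20
  q17 = 0 | b.0 | 0\{a} → --b--▸ q20
  q18 = (0 + a.0) | 0 | 0\{a} → --a--▸ q20
  q19 = 0 | 0 | 0 → stopped
  q20 = 0 | 0 | 0\{a} → stopped
Coarsest stable partition (strong bisimilarity classes):
  B0 = {p0, q0}
  B1 = {p1, q2}
  B2 = {p4, q4}
  B3 = {p11, p12, p8, q11, q12, q8}
  B4 = {p14, p16, p17, q14, q16, q17}
  B5 = {p19, p20, q19, q20}
  B6 = {p15, p18, q15, q18}
  B7 = {p10, q10}
  B8 = {p5, q7}
  B9 = {p3, q3}
  B10 = {p9, q9}
  B11 = {p2, q1}
  B12 = {p6, q5}
  B13 = {p13, q13}
  B14 = {p7, q6}
p0 ∈ B0, q0 ∈ B0 → same block

bisimilar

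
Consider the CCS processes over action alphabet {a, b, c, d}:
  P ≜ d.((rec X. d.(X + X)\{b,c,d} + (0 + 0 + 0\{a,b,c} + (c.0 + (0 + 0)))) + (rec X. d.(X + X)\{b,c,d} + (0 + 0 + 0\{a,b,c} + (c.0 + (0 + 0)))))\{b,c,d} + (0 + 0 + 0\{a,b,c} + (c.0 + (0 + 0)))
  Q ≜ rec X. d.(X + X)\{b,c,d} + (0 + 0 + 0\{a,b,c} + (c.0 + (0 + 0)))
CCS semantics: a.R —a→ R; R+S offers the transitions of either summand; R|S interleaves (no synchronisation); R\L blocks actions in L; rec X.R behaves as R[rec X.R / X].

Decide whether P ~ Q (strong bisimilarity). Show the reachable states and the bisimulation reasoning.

P ~ Q

Reachable graph of P (3 states):
  u0 = d.((rec X. d.(X + X)\{b,c,d} + (0 + 0 + 0\{a,b,c} + (c.0 + (0 + 0)))) + (rec X. d.(X + X)\{b,c,d} + (0 + 0 + 0\{a,b,c} + (c.0 + (0 + 0)))))\{b,c,d} + (0 + 0 + 0\{a,b,c} + (c.0 + (0 + 0))) ⊢ ··c··> u1, ··d··> u2
  u1 = 0 ⊢ ∅
  u2 = ((rec X. d.(X + X)\{b,c,d} + (0 + 0 + 0\{a,b,c} + (c.0 + (0 + 0)))) + (rec X. d.(X + X)\{b,c,d} + (0 + 0 + 0\{a,b,c} + (c.0 + (0 + 0)))))\{b,c,d} ⊢ ∅
Reachable graph of Q (3 states):
  v0 = rec X. d.(X + X)\{b,c,d} + (0 + 0 + 0\{a,b,c} + (c.0 + (0 + 0))) ⊢ ··c··> v1, ··d··> v2
  v1 = 0 ⊢ ∅
  v2 = ((rec X. d.(X + X)\{b,c,d} + (0 + 0 + 0\{a,b,c} + (c.0 + (0 + 0)))) + (rec X. d.(X + X)\{b,c,d} + (0 + 0 + 0\{a,b,c} + (c.0 + (0 + 0)))))\{b,c,d} ⊢ ∅
Coarsest stable partition (strong bisimilarity classes):
  B0 = {u0, v0}
  B1 = {u1, u2, v1, v2}
u0 ∈ B0, v0 ∈ B0 → same block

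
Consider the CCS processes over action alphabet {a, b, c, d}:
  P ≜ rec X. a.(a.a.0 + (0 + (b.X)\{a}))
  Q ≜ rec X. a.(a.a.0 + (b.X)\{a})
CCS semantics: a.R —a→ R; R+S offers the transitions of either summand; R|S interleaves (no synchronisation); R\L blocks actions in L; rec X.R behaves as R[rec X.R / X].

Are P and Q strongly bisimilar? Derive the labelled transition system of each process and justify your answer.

Reachable graph of P (5 states):
  p0 = rec X. a.(a.a.0 + (0 + (b.X)\{a})) :: —a→ p1
  p1 = a.a.0 + (0 + (b.(rec X. a.(a.a.0 + (0 + (b.X)\{a}))))\{a}) :: —a→ p2, —b→ p3
  p2 = a.0 :: —a→ p4
  p3 = (rec X. a.(a.a.0 + (0 + (b.X)\{a})))\{a} :: stopped
  p4 = 0 :: stopped
Reachable graph of Q (5 states):
  q0 = rec X. a.(a.a.0 + (b.X)\{a}) :: —a→ q1
  q1 = a.a.0 + (b.(rec X. a.(a.a.0 + (b.X)\{a})))\{a} :: —a→ q2, —b→ q3
  q2 = a.0 :: —a→ q4
  q3 = (rec X. a.(a.a.0 + (b.X)\{a}))\{a} :: stopped
  q4 = 0 :: stopped
Coarsest stable partition (strong bisimilarity classes):
  B0 = {p0, q0}
  B1 = {p1, q1}
  B2 = {p3, p4, q3, q4}
  B3 = {p2, q2}
p0 ∈ B0, q0 ∈ B0 → same block

P ~ Q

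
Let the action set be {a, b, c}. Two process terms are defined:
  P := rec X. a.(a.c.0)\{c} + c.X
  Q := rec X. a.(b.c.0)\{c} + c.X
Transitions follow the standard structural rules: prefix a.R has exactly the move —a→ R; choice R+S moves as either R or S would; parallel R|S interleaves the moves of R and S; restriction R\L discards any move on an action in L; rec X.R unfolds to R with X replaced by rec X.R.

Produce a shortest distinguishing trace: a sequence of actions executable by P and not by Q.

LTS(P): 3 reachable states
  s0 = rec X. a.(a.c.0)\{c} + c.X has moves —a→ s1, —c→ s0
  s1 = (a.c.0)\{c} has moves —a→ s2
  s2 = (c.0)\{c} has moves ·
LTS(Q): 3 reachable states
  t0 = rec X. a.(b.c.0)\{c} + c.X has moves —a→ t1, —c→ t0
  t1 = (b.c.0)\{c} has moves —b→ t2
  t2 = (c.0)\{c} has moves ·
Run σ = ⟨aa⟩ on P: start {s0}
  [1] a ⇒ {s1}
  [2] a ⇒ {s2}
  — P admits the full trace.
Run σ = ⟨aa⟩ on Q: start {t0}
  [1] a ⇒ {t1}
  [2] a ⇒ ∅ (Q stuck)

aa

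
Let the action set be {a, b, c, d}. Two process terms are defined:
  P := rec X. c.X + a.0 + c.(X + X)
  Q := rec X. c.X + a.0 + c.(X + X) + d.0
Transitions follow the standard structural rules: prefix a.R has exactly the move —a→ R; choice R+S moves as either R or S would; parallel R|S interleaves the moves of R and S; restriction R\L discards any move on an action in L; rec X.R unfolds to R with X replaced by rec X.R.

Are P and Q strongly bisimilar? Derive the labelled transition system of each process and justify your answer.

not bisimilar

Reachable graph of P (3 states):
  p0 = rec X. c.X + a.0 + c.(X + X) has moves ··a··> p1, ··c··> p0, ··c··> p2
  p1 = 0 has moves stopped
  p2 = (rec X. c.X + a.0 + c.(X + X)) + (rec X. c.X + a.0 + c.(X + X)) has moves ··a··> p1, ··c··> p0, ··c··> p2
Reachable graph of Q (3 states):
  q0 = rec X. c.X + a.0 + c.(X + X) + d.0 has moves ··a··> q1, ··c··> q0, ··c··> q2, ··d··> q1
  q1 = 0 has moves stopped
  q2 = (rec X. c.X + a.0 + c.(X + X) + d.0) + (rec X. c.X + a.0 + c.(X + X) + d.0) has moves ··a··> q1, ··c··> q0, ··c··> q2, ··d··> q1
Bisimilarity quotient blocks:
  B0 = {p0, p2}
  B1 = {p1, q1}
  B2 = {q0, q2}
p0 ∈ B0, q0 ∈ B2 → different blocks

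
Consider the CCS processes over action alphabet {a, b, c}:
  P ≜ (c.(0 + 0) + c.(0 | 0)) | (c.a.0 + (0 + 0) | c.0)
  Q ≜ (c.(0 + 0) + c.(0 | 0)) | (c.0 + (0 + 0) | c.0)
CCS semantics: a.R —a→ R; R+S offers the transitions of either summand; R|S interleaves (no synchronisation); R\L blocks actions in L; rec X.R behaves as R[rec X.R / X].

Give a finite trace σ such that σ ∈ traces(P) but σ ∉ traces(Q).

Reachable graph of P (12 states):
  p0 = (c.(0 + 0) + c.(0 | 0)) | (c.a.0 + (0 + 0) | c.0) | —c→ p1, —c→ p2, —c→ p3, —c→ p4
  p1 = (0 + 0) | (c.a.0 + (0 + 0) | c.0) | —c→ p5, —c→ p6
  p2 = (c.(0 + 0) + c.(0 | 0)) | ((0 + 0) | 0) | —c→ p5, —c→ p7
  p3 = (c.(0 + 0) + c.(0 | 0)) | a.0 | —a→ p8, —c→ p6, —c→ p9
  p4 = 0 | 0 | (c.a.0 + (0 + 0) | c.0) | —c→ p7, —c→ p9
  p5 = (0 + 0) | ((0 + 0) | 0) | stopped
  p6 = (0 + 0) | a.0 | —a→ p10
  p7 = 0 | 0 | ((0 + 0) | 0) | stopped
  p8 = (c.(0 + 0) + c.(0 | 0)) | 0 | —c→ p10, —c→ p11
  p9 = 0 | 0 | a.0 | —a→ p11
  p10 = (0 + 0) | 0 | stopped
  p11 = 0 | 0 | 0 | stopped
Reachable graph of Q (9 states):
  q0 = (c.(0 + 0) + c.(0 | 0)) | (c.0 + (0 + 0) | c.0) | —c→ q1, —c→ q2, —c→ q3, —c→ q4
  q1 = (0 + 0) | (c.0 + (0 + 0) | c.0) | —c→ q5, —c→ q6
  q2 = (c.(0 + 0) + c.(0 | 0)) | ((0 + 0) | 0) | —c→ q5, —c→ q7
  q3 = (c.(0 + 0) + c.(0 | 0)) | 0 | —c→ q6, —c→ q8
  q4 = 0 | 0 | (c.0 + (0 + 0) | c.0) | —c→ q7, —c→ q8
  q5 = (0 + 0) | ((0 + 0) | 0) | stopped
  q6 = (0 + 0) | 0 | stopped
  q7 = 0 | 0 | ((0 + 0) | 0) | stopped
  q8 = 0 | 0 | 0 | stopped
Executing ca from P (initial set {p0}):
  step 1 (c): {p1, p2, p3, p4}
  step 2 (a): {p8}
  — P admits the full trace.
Executing ca from Q (initial set {q0}):
  step 1 (c): {q1, q2, q3, q4}
  step 2 (a): ∅ (Q stuck)

ca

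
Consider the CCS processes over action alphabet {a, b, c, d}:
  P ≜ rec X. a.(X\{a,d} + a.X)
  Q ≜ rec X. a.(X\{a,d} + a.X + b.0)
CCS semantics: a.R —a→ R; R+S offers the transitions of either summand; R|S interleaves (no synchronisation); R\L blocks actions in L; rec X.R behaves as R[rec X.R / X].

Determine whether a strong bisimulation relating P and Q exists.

P ≁ Q

Reachable graph of P (2 states):
  m0 = rec X. a.(X\{a,d} + a.X) | =a=> m1
  m1 = (rec X. a.(X\{a,d} + a.X))\{a,d} + a.(rec X. a.(X\{a,d} + a.X)) | =a=> m0
Reachable graph of Q (3 states):
  n0 = rec X. a.(X\{a,d} + a.X + b.0) | =a=> n1
  n1 = (rec X. a.(X\{a,d} + a.X + b.0))\{a,d} + a.(rec X. a.(X\{a,d} + a.X + b.0)) + b.0 | =a=> n0, =b=> n2
  n2 = 0 | ∅
Coarsest stable partition (strong bisimilarity classes):
  B0 = {m0, m1}
  B1 = {n0}
  B2 = {n1}
  B3 = {n2}
m0 ∈ B0, n0 ∈ B1 → different blocks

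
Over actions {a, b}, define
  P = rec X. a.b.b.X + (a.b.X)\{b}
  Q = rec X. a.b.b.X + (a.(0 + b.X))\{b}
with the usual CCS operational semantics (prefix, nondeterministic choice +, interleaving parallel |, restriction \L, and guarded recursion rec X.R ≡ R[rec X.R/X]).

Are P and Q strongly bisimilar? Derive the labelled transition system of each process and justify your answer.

P ~ Q

LTS(P): 4 reachable states
  s0 = rec X. a.b.b.X + (a.b.X)\{b} → ··a··> s1, ··a··> s2
  s1 = (b.(rec X. a.b.b.X + (a.b.X)\{b}))\{b} → (no moves)
  s2 = b.b.(rec X. a.b.b.X + (a.b.X)\{b}) → ··b··> s3
  s3 = b.(rec X. a.b.b.X + (a.b.X)\{b}) → ··b··> s0
LTS(Q): 4 reachable states
  t0 = rec X. a.b.b.X + (a.(0 + b.X))\{b} → ··a··> t1, ··a··> t2
  t1 = (0 + b.(rec X. a.b.b.X + (a.(0 + b.X))\{b}))\{b} → (no moves)
  t2 = b.b.(rec X. a.b.b.X + (a.(0 + b.X))\{b}) → ··b··> t3
  t3 = b.(rec X. a.b.b.X + (a.(0 + b.X))\{b}) → ··b··> t0
Partition-refinement fixed point:
  B0 = {s0, t0}
  B1 = {s1, t1}
  B2 = {s2, t2}
  B3 = {s3, t3}
s0 ∈ B0, t0 ∈ B0 → same block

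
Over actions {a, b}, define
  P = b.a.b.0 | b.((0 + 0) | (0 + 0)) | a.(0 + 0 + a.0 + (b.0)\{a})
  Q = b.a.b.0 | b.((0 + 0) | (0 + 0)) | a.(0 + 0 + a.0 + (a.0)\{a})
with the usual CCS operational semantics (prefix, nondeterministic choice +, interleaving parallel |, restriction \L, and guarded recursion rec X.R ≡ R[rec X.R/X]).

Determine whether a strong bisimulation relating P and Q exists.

P's transition system — 32 states:
  s0 = b.a.b.0 | b.((0 + 0) | (0 + 0)) | a.(0 + 0 + a.0 + (b.0)\{a}) → --a--▸ s1, --b--▸ s2, --b--▸ s3
  s1 = b.a.b.0 | b.((0 + 0) | (0 + 0)) | (0 + 0 + a.0 + (b.0)\{a}) → --a--▸ s4, --b--▸ s5, --b--▸ s6, --b--▸ s7
  s2 = a.b.0 | b.((0 + 0) | (0 + 0)) | a.(0 + 0 + a.0 + (b.0)\{a}) → --a--▸ s5, --a--▸ s8, --b--▸ s9
  s3 = b.a.b.0 | ((0 + 0) | (0 + 0)) | a.(0 + 0 + a.0 + (b.0)\{a}) → --a--▸ s6, --b--▸ s9
  s4 = b.a.b.0 | b.((0 + 0) | (0 + 0)) | 0 → --b--▸ s10, --b--▸ s11
  s5 = a.b.0 | b.((0 + 0) | (0 + 0)) | (0 + 0 + a.0 + (b.0)\{a}) → --a--▸ s10, --a--▸ s12, --b--▸ s13, --b--▸ s14
  s6 = b.a.b.0 | ((0 + 0) | (0 + 0)) | (0 + 0 + a.0 + (b.0)\{a}) → --a--▸ s11, --b--▸ s13, --b--▸ s15
  s7 = b.a.b.0 | b.((0 + 0) | (0 + 0)) | 0\{a} → --b--▸ s14, --b--▸ s15
  s8 = b.0 | b.((0 + 0) | (0 + 0)) | a.(0 + 0 + a.0 + (b.0)\{a}) → --a--▸ s12, --b--▸ s16, --b--▸ s17
  s9 = a.b.0 | ((0 + 0) | (0 + 0)) | a.(0 + 0 + a.0 + (b.0)\{a}) → --a--▸ s13, --a--▸ s17
  s10 = a.b.0 | b.((0 + 0) | (0 + 0)) | 0 → --a--▸ s18, --b--▸ s19
  s11 = b.a.b.0 | ((0 + 0) | (0 + 0)) | 0 → --b--▸ s19
  s12 = b.0 | b.((0 + 0) | (0 + 0)) | (0 + 0 + a.0 + (b.0)\{a}) → --a--▸ s18, --b--▸ s20, --b--▸ s21, --b--▸ s22
  s13 = a.b.0 | ((0 + 0) | (0 + 0)) | (0 + 0 + a.0 + (b.0)\{a}) → --a--▸ s19, --a--▸ s21, --b--▸ s23
  s14 = a.b.0 | b.((0 + 0) | (0 + 0)) | 0\{a} → --a--▸ s22, --b--▸ s23
  s15 = b.a.b.0 | ((0 + 0) | (0 + 0)) | 0\{a} → --b--▸ s23
  s16 = 0 | b.((0 + 0) | (0 + 0)) | a.(0 + 0 + a.0 + (b.0)\{a}) → --a--▸ s20, --b--▸ s24
  s17 = b.0 | ((0 + 0) | (0 + 0)) | a.(0 + 0 + a.0 + (b.0)\{a}) → --a--▸ s21, --b--▸ s24
  s18 = b.0 | b.((0 + 0) | (0 + 0)) | 0 → --b--▸ s25, --b--▸ s26
  s19 = a.b.0 | ((0 + 0) | (0 + 0)) | 0 → --a--▸ s26
  s20 = 0 | b.((0 + 0) | (0 + 0)) | (0 + 0 + a.0 + (b.0)\{a}) → --a--▸ s25, --b--▸ s27, --b--▸ s28
  s21 = b.0 | ((0 + 0) | (0 + 0)) | (0 + 0 + a.0 + (b.0)\{a}) → --a--▸ s26, --b--▸ s27, --b--▸ s29
  s22 = b.0 | b.((0 + 0) | (0 + 0)) | 0\{a} → --b--▸ s28, --b--▸ s29
  s23 = a.b.0 | ((0 + 0) | (0 + 0)) | 0\{a} → --a--▸ s29
  s24 = 0 | ((0 + 0) | (0 + 0)) | a.(0 + 0 + a.0 + (b.0)\{a}) → --a--▸ s27
  s25 = 0 | b.((0 + 0) | (0 + 0)) | 0 → --b--▸ s30
  s26 = b.0 | ((0 + 0) | (0 + 0)) | 0 → --b--▸ s30
  s27 = 0 | ((0 + 0) | (0 + 0)) | (0 + 0 + a.0 + (b.0)\{a}) → --a--▸ s30, --b--▸ s31
  s28 = 0 | b.((0 + 0) | (0 + 0)) | 0\{a} → --b--▸ s31
  s29 = b.0 | ((0 + 0) | (0 + 0)) | 0\{a} → --b--▸ s31
  s30 = 0 | ((0 + 0) | (0 + 0)) | 0 → stopped
  s31 = 0 | ((0 + 0) | (0 + 0)) | 0\{a} → stopped
Q's transition system — 24 states:
  t0 = b.a.b.0 | b.((0 + 0) | (0 + 0)) | a.(0 + 0 + a.0 + (a.0)\{a}) → --a--▸ t1, --b--▸ t2, --b--▸ t3
  t1 = b.a.b.0 | b.((0 + 0) | (0 + 0)) | (0 + 0 + a.0 + (a.0)\{a}) → --a--▸ t4, --b--▸ t5, --b--▸ t6
  t2 = a.b.0 | b.((0 + 0) | (0 + 0)) | a.(0 + 0 + a.0 + (a.0)\{a}) → --a--▸ t5, --a--▸ t7, --b--▸ t8
  t3 = b.a.b.0 | ((0 + 0) | (0 + 0)) | a.(0 + 0 + a.0 + (a.0)\{a}) → --a--▸ t6, --b--▸ t8
  t4 = b.a.b.0 | b.((0 + 0) | (0 + 0)) | 0 → --b--▸ t10, --b--▸ t9
  t5 = a.b.0 | b.((0 + 0) | (0 + 0)) | (0 + 0 + a.0 + (a.0)\{a}) → --a--▸ t11, --a--▸ t9, --b--▸ t12
  t6 = b.a.b.0 | ((0 + 0) | (0 + 0)) | (0 + 0 + a.0 + (a.0)\{a}) → --a--▸ t10, --b--▸ t12
  t7 = b.0 | b.((0 + 0) | (0 + 0)) | a.(0 + 0 + a.0 + (a.0)\{a}) → --a--▸ t11, --b--▸ t13, --b--▸ t14
  t8 = a.b.0 | ((0 + 0) | (0 + 0)) | a.(0 + 0 + a.0 + (a.0)\{a}) → --a--▸ t12, --a--▸ t14
  t9 = a.b.0 | b.((0 + 0) | (0 + 0)) | 0 → --a--▸ t15, --b--▸ t16
  t10 = b.a.b.0 | ((0 + 0) | (0 + 0)) | 0 → --b--▸ t16
  t11 = b.0 | b.((0 + 0) | (0 + 0)) | (0 + 0 + a.0 + (a.0)\{a}) → --a--▸ t15, --b--▸ t17, --b--▸ t18
  t12 = a.b.0 | ((0 + 0) | (0 + 0)) | (0 + 0 + a.0 + (a.0)\{a}) → --a--▸ t16, --a--▸ t18
  t13 = 0 | b.((0 + 0) | (0 + 0)) | a.(0 + 0 + a.0 + (a.0)\{a}) → --a--▸ t17, --b--▸ t19
  t14 = b.0 | ((0 + 0) | (0 + 0)) | a.(0 + 0 + a.0 + (a.0)\{a}) → --a--▸ t18, --b--▸ t19
  t15 = b.0 | b.((0 + 0) | (0 + 0)) | 0 → --b--▸ t20, --b--▸ t21
  t16 = a.b.0 | ((0 + 0) | (0 + 0)) | 0 → --a--▸ t21
  t17 = 0 | b.((0 + 0) | (0 + 0)) | (0 + 0 + a.0 + (a.0)\{a}) → --a--▸ t20, --b--▸ t22
  t18 = b.0 | ((0 + 0) | (0 + 0)) | (0 + 0 + a.0 + (a.0)\{a}) → --a--▸ t21, --b--▸ t22
  t19 = 0 | ((0 + 0) | (0 + 0)) | a.(0 + 0 + a.0 + (a.0)\{a}) → --a--▸ t22
  t20 = 0 | b.((0 + 0) | (0 + 0)) | 0 → --b--▸ t23
  t21 = b.0 | ((0 + 0) | (0 + 0)) | 0 → --b--▸ t23
  t22 = 0 | ((0 + 0) | (0 + 0)) | (0 + 0 + a.0 + (a.0)\{a}) → --a--▸ t23
  t23 = 0 | ((0 + 0) | (0 + 0)) | 0 → stopped
Partition-refinement fixed point:
  B0 = {s0}
  B1 = {s1}
  B2 = {s5}
  B3 = {s12}
  B4 = {s18, s22, t15}
  B5 = {s25, s26, s28, s29, t20, t21}
  B6 = {s30, s31, t23}
  B7 = {s20, s21}
  B8 = {s27}
  B9 = {s10, s14, t9}
  B10 = {s19, s23, t16}
  B11 = {s13}
  B12 = {s4, s7, t4}
  B13 = {s11, s15, t10}
  B14 = {s6}
  B15 = {s3}
  B16 = {s9}
  B17 = {s16, s17}
  B18 = {s24}
  B19 = {s2}
  B20 = {s8}
  B21 = {t0}
  B22 = {t1}
  B23 = {t6}
  B24 = {t12}
  B25 = {t17, t18}
  B26 = {t22}
  B27 = {t5}
  B28 = {t11}
  B29 = {t3}
  B30 = {t8}
  B31 = {t13, t14}
  B32 = {t19}
  B33 = {t2}
  B34 = {t7}
s0 ∈ B0, t0 ∈ B21 → different blocks

P ≁ Q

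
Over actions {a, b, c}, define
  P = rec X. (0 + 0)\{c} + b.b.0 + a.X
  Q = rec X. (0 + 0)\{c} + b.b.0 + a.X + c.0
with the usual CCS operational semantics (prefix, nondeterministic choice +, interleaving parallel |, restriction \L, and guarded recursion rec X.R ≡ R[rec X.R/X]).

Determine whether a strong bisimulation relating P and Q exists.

Reachable graph of P (3 states):
  s0 = rec X. (0 + 0)\{c} + b.b.0 + a.X ⊢ -a-> s0, -b-> s1
  s1 = b.0 ⊢ -b-> s2
  s2 = 0 ⊢ deadlocked
Reachable graph of Q (3 states):
  t0 = rec X. (0 + 0)\{c} + b.b.0 + a.X + c.0 ⊢ -a-> t0, -b-> t1, -c-> t2
  t1 = b.0 ⊢ -b-> t2
  t2 = 0 ⊢ deadlocked
Coarsest stable partition (strong bisimilarity classes):
  B0 = {s0}
  B1 = {s1, t1}
  B2 = {s2, t2}
  B3 = {t0}
s0 ∈ B0, t0 ∈ B3 → different blocks

NO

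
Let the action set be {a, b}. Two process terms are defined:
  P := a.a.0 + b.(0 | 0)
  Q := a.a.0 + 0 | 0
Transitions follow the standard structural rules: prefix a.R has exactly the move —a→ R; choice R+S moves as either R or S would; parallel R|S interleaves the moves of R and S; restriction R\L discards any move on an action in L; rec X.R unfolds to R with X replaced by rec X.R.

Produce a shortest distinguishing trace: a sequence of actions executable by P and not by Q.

b

Reachable graph of P (4 states):
  u0 = a.a.0 + b.(0 | 0) | --a--▸ u1, --b--▸ u2
  u1 = a.0 | --a--▸ u3
  u2 = 0 | 0 | (no moves)
  u3 = 0 | (no moves)
Reachable graph of Q (3 states):
  v0 = a.a.0 + 0 | 0 | --a--▸ v1
  v1 = a.0 | --a--▸ v2
  v2 = 0 | (no moves)
Executing b from P (initial set {u0}):
  [1] b ⇒ {u2}
  — P admits the full trace.
Executing b from Q (initial set {v0}):
  [1] b ⇒ no successor for Q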